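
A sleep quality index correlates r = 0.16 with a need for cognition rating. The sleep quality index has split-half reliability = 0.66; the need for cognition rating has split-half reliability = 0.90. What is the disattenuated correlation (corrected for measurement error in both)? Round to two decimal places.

r_true = r_obs / √(r_xx · r_yy) = 0.16 / √(0.66 × 0.90) = 0.16 / √0.5940 = 0.16 / 0.7707 ≈ 0.21.

0.21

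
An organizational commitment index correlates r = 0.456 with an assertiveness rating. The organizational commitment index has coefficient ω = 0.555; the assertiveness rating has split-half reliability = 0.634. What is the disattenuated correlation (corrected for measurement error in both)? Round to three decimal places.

r_true = r_obs / √(r_xx · r_yy) = 0.456 / √(0.555 × 0.634) = 0.456 / √0.351870 = 0.456 / 0.5932 ≈ 0.769.

0.769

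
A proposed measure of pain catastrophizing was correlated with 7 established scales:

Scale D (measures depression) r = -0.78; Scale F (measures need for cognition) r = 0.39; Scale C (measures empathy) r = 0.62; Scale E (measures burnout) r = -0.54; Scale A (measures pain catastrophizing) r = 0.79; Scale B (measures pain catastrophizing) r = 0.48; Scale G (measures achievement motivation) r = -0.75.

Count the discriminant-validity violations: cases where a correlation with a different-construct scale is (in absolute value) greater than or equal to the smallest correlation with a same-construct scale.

Convergent (same construct = pain catastrophizing): Scale A, Scale B.
Smallest convergent = 0.48. Discriminant |r|: 0.78, 0.39, 0.62, 0.54, 0.75; count ≥ 0.48 → 4.

4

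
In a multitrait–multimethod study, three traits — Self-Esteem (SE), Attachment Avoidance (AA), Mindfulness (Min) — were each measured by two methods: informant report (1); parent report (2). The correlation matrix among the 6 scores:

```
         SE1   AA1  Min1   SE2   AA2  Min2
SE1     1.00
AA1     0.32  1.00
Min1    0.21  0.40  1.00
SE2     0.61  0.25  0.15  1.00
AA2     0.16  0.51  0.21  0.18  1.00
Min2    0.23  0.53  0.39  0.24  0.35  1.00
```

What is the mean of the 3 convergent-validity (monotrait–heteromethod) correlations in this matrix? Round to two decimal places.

0.50

Convergent values: 0.61, 0.51, 0.39; mean = 1.51/3 = 0.50.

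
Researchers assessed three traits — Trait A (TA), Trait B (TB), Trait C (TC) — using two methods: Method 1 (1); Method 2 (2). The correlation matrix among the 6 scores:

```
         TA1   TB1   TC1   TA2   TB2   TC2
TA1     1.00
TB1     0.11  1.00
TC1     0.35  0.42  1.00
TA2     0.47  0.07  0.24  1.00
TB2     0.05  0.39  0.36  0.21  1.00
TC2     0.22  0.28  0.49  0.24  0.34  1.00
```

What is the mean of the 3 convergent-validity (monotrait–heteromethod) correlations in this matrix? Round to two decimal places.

0.45

Convergent values: 0.47, 0.39, 0.49; mean = 1.35/3 = 0.45.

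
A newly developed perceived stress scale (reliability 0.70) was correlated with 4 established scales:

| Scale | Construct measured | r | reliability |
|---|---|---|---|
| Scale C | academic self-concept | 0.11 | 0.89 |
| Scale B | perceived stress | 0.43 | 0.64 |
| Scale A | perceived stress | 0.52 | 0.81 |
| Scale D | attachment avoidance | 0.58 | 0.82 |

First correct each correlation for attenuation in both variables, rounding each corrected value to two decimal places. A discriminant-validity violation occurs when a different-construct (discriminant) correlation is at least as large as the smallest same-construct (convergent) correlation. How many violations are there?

1

Disattenuated r (r / √(r_scale · r_new)):
  Scale C (disc): 0.11 / √(0.89·0.70) = 0.14
  Scale B (conv): 0.43 / √(0.64·0.70) = 0.64
  Scale A (conv): 0.52 / √(0.81·0.70) = 0.69
  Scale D (disc): 0.58 / √(0.82·0.70) = 0.77
Smallest convergent = 0.64. Discriminant values: 0.14, 0.77; count ≥ 0.64 → 1.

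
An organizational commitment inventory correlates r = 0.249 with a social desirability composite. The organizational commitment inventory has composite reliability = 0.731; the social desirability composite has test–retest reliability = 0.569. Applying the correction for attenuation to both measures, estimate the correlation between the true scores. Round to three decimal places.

r_true = r_obs / √(r_xx · r_yy) = 0.249 / √(0.731 × 0.569) = 0.249 / √0.415939 = 0.249 / 0.6449 ≈ 0.386.

0.386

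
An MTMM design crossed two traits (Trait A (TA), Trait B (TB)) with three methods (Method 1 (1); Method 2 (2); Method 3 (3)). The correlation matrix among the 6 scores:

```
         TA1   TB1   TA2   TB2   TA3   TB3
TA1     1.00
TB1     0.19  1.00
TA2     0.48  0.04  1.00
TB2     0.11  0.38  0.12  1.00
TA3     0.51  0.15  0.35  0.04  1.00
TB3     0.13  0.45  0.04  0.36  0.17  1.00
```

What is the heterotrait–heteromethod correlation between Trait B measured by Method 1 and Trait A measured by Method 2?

Different traits and methods: r(TB1, TA2) = 0.04.

0.04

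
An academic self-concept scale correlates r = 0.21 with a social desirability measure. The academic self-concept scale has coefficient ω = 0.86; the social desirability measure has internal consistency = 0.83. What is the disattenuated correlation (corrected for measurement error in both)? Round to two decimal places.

0.25

r_true = r_obs / √(r_xx · r_yy) = 0.21 / √(0.86 × 0.83) = 0.21 / √0.7138 = 0.21 / 0.8449 ≈ 0.25.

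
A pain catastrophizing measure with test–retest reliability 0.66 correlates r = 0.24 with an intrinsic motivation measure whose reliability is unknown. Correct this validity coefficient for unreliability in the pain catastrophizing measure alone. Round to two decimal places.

0.30

Single correction: r_c = r_obs / √r_xx = 0.24 / √0.66 = 0.24 / 0.8124 ≈ 0.30.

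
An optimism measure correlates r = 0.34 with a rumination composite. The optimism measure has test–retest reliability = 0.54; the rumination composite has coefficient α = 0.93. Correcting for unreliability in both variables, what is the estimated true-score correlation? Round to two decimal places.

r_true = r_obs / √(r_xx · r_yy) = 0.34 / √(0.54 × 0.93) = 0.34 / √0.5022 = 0.34 / 0.7087 ≈ 0.48.

0.48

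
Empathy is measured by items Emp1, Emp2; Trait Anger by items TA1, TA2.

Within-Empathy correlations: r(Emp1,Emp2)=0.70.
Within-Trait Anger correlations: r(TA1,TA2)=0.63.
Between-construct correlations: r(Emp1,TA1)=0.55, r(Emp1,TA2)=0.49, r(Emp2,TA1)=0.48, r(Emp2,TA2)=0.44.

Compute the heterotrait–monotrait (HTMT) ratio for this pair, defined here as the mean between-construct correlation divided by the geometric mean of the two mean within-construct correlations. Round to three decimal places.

Between-construct mean = 1.96/4 = 0.4900.
Mean within-Emp = 0.70/1 = 0.7000; mean within-TA = 0.63/1 = 0.6300.
Geometric mean = √(0.7000 × 0.6300) = 0.6641.
HTMT = 0.4900 / 0.6641 = 0.738.

0.738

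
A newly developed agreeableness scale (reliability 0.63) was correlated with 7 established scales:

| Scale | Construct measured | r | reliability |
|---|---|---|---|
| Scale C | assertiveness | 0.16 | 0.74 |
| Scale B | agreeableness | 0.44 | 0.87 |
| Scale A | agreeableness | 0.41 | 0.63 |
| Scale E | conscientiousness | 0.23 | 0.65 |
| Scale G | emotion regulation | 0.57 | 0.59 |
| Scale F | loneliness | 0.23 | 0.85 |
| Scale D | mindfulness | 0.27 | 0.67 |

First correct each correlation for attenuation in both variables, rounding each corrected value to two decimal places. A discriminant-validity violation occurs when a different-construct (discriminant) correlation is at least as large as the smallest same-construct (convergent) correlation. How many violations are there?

Disattenuated r (r / √(r_scale · r_new)):
  Scale C (disc): 0.16 / √(0.74·0.63) = 0.23
  Scale B (conv): 0.44 / √(0.87·0.63) = 0.59
  Scale A (conv): 0.41 / √(0.63·0.63) = 0.65
  Scale E (disc): 0.23 / √(0.65·0.63) = 0.36
  Scale G (disc): 0.57 / √(0.59·0.63) = 0.93
  Scale F (disc): 0.23 / √(0.85·0.63) = 0.31
  Scale D (disc): 0.27 / √(0.67·0.63) = 0.42
Smallest convergent = 0.59. Discriminant values: 0.23, 0.36, 0.93, 0.31, 0.42; count ≥ 0.59 → 1.

1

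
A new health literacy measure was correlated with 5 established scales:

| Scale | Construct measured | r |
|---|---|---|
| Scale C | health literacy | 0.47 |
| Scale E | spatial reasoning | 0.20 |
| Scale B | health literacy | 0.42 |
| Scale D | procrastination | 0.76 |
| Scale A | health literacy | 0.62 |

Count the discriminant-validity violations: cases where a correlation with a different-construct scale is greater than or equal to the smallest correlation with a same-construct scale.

Convergent (same construct = health literacy): Scale C, Scale B, Scale A.
Smallest convergent = 0.42. Discriminant values: 0.20, 0.76; count ≥ 0.42 → 1.

1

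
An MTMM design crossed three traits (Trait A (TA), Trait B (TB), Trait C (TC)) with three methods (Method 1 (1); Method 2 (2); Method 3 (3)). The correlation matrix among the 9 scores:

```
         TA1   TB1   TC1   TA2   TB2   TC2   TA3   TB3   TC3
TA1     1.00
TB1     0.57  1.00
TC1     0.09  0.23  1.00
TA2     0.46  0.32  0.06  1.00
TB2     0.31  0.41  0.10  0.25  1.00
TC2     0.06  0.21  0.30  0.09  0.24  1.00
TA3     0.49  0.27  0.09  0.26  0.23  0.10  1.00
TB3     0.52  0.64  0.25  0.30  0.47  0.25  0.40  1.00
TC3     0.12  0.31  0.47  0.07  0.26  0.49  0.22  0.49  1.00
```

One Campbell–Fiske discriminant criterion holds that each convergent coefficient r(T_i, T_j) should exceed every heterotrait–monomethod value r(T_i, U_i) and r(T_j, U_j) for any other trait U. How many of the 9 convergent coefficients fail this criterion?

Each convergent coefficient versus the relevant comparison correlations:
TA (methods 1·2): 0.46 vs {0.57, 0.25, 0.09, 0.09} → fail.
TA (methods 1·3): 0.49 vs {0.57, 0.40, 0.09, 0.22} → fail.
TA (methods 2·3): 0.26 vs {0.25, 0.40, 0.09, 0.22} → fail.
TB (methods 1·2): 0.41 vs {0.57, 0.25, 0.23, 0.24} → fail.
TB (methods 1·3): 0.64 vs {0.57, 0.40, 0.23, 0.49} → pass.
TB (methods 2·3): 0.47 vs {0.25, 0.40, 0.24, 0.49} → fail.
TC (methods 1·2): 0.30 vs {0.09, 0.09, 0.23, 0.24} → pass.
TC (methods 1·3): 0.47 vs {0.09, 0.22, 0.23, 0.49} → fail.
TC (methods 2·3): 0.49 vs {0.09, 0.22, 0.24, 0.49} → fail.
7 of 9 fail.

7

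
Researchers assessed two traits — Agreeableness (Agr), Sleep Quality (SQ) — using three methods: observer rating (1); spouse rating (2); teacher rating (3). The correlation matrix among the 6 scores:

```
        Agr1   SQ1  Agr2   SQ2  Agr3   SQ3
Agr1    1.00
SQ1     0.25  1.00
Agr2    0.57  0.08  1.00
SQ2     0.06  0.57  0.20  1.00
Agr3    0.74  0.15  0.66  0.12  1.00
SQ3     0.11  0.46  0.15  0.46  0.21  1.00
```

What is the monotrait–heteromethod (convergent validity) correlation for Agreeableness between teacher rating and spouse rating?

0.66

Same trait (Agr), different methods: r(Agr3, Agr2) = 0.66.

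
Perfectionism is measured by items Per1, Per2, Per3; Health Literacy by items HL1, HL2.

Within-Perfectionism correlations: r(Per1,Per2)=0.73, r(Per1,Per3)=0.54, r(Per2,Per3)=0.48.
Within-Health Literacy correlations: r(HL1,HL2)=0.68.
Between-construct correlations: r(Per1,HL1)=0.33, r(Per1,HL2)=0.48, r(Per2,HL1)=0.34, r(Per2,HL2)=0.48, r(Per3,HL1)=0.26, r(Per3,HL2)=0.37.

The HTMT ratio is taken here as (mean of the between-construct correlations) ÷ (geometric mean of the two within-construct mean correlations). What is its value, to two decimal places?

Between-construct mean = 2.26/6 = 0.3767.
Mean within-Per = 1.75/3 = 0.5833; mean within-HL = 0.68/1 = 0.6800.
Geometric mean = √(0.5833 × 0.6800) = 0.6298.
HTMT = 0.3767 / 0.6298 = 0.60.

0.60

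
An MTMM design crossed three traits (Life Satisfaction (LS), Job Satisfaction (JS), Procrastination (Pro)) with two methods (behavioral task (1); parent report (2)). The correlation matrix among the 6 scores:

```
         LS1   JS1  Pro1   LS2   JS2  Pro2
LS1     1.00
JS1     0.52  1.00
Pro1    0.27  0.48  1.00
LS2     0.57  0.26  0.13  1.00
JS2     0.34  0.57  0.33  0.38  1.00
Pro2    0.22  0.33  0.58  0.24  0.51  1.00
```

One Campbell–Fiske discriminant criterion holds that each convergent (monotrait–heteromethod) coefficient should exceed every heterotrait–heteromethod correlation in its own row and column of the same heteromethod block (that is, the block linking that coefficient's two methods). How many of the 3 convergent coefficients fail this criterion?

Checking each validity diagonal entry against its comparison values:
LS (methods 1·2): 0.57 vs {0.34, 0.26, 0.22, 0.13} → pass.
JS (methods 1·2): 0.57 vs {0.26, 0.34, 0.33, 0.33} → pass.
Pro (methods 1·2): 0.58 vs {0.13, 0.22, 0.33, 0.33} → pass.
0 of 3 fail.

0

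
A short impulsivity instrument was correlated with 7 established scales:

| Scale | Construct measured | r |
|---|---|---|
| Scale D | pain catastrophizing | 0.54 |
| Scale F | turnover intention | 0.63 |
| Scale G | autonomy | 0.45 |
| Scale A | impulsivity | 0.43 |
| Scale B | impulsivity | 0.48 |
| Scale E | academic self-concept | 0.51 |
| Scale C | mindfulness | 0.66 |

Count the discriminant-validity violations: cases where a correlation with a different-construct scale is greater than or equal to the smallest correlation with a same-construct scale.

5

Convergent (same construct = impulsivity): Scale A, Scale B.
Smallest convergent = 0.43. Discriminant values: 0.54, 0.63, 0.45, 0.51, 0.66; count ≥ 0.43 → 5.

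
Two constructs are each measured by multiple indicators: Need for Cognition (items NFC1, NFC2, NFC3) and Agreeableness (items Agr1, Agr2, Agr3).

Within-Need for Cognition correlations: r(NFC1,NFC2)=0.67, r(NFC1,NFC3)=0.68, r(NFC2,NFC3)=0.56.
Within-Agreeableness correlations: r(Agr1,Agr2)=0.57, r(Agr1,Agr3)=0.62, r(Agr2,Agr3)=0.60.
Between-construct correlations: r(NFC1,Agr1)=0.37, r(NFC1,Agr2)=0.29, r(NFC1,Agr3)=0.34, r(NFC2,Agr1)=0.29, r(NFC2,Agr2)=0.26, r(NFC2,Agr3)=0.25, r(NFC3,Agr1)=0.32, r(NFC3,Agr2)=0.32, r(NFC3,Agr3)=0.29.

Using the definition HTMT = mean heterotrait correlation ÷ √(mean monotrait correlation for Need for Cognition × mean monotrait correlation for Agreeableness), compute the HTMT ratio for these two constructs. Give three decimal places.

0.492

Mean heterotrait r = 2.73/9 = 0.3033.
Mean within-NFC = 1.91/3 = 0.6367; mean within-Agr = 1.79/3 = 0.5967.
Geometric mean = √(0.6367 × 0.5967) = 0.6164.
HTMT = 0.3033 / 0.6164 = 0.492.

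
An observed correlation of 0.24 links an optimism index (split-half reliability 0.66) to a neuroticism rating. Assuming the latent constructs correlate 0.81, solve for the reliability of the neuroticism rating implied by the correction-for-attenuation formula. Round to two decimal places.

0.13

r_true = r_obs / √(r_xx · r_yy) ⇒ 0.81 = 0.24 / √(0.66 · r_yy).
√(0.66 · r_yy) = 0.24 / 0.81 = 0.2963; 0.66 · r_yy = 0.0878; r_yy = 0.0878 / 0.66 ≈ 0.13.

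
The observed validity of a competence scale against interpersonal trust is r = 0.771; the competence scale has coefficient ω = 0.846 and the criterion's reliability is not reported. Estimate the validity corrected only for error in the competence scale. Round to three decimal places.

Single correction: r_c = r_obs / √r_xx = 0.771 / √0.846 = 0.771 / 0.9198 ≈ 0.838.

0.838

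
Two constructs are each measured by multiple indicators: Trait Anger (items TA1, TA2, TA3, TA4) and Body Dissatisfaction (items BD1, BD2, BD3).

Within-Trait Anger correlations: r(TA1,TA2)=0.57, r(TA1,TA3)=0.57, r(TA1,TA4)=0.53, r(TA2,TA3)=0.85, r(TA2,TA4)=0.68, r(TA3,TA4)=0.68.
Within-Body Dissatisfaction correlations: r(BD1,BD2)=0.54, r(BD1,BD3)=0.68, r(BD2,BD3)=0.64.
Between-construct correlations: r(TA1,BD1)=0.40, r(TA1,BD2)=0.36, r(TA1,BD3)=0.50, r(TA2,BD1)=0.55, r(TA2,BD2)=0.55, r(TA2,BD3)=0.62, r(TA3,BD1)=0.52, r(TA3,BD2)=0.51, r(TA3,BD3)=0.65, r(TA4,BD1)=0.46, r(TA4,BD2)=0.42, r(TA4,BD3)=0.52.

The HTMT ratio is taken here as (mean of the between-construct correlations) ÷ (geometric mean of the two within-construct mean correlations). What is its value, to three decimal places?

Between-construct mean = 6.06/12 = 0.5050.
Mean within-TA = 3.88/6 = 0.6467; mean within-BD = 1.86/3 = 0.6200.
Geometric mean = √(0.6467 × 0.6200) = 0.6332.
HTMT = 0.5050 / 0.6332 = 0.798.

0.798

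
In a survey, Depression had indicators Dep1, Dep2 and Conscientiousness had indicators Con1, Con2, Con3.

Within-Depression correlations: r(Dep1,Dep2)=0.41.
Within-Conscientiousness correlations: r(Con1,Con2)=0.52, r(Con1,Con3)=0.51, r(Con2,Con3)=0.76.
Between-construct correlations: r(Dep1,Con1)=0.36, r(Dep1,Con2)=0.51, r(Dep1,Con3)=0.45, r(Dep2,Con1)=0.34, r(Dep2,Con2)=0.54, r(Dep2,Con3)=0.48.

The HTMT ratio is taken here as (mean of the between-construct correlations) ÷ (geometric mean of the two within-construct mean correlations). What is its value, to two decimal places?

0.90

Mean between = 2.68/6 = 0.4467.
Mean within-Dep = 0.41/1 = 0.4100; mean within-Con = 1.79/3 = 0.5967.
Geometric mean = √(0.4100 × 0.5967) = 0.4946.
HTMT = 0.4467 / 0.4946 = 0.90.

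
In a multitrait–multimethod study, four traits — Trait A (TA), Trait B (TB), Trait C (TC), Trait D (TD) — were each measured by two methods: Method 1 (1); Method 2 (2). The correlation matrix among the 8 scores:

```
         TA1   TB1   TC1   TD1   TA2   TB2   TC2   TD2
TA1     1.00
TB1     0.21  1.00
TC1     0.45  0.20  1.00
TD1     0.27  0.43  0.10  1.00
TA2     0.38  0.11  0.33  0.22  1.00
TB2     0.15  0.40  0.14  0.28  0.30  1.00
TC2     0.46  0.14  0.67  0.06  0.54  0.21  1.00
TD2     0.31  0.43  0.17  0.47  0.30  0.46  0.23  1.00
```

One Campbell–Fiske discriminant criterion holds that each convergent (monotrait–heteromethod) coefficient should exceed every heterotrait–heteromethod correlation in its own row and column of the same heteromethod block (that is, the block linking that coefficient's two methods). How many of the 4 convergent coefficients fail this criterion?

2

Convergent coefficients and their comparison sets:
TA (methods 1·2): 0.38 vs {0.15, 0.11, 0.46, 0.33, 0.31, 0.22} → fail.
TB (methods 1·2): 0.40 vs {0.11, 0.15, 0.14, 0.14, 0.43, 0.28} → fail.
TC (methods 1·2): 0.67 vs {0.33, 0.46, 0.14, 0.14, 0.17, 0.06} → pass.
TD (methods 1·2): 0.47 vs {0.22, 0.31, 0.28, 0.43, 0.06, 0.17} → pass.
2 of 4 fail.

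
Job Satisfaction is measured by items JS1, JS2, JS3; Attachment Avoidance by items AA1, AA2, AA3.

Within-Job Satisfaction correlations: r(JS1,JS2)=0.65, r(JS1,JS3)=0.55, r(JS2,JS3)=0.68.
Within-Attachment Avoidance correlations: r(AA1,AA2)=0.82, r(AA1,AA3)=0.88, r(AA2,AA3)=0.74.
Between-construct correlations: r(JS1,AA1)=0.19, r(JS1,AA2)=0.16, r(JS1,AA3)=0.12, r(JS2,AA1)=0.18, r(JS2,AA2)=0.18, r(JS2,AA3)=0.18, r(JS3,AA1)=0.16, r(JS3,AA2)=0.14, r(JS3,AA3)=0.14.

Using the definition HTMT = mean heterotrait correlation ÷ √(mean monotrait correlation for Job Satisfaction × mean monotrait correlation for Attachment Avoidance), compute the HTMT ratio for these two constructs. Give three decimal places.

Mean between = 1.45/9 = 0.1611.
Mean within-JS = 1.88/3 = 0.6267; mean within-AA = 2.44/3 = 0.8133.
Geometric mean = √(0.6267 × 0.8133) = 0.7139.
HTMT = 0.1611 / 0.7139 = 0.226.

0.226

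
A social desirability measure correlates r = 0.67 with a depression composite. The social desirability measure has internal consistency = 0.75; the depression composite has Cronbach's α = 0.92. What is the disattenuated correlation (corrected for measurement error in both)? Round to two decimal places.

0.81

r_true = r_obs / √(r_xx · r_yy) = 0.67 / √(0.75 × 0.92) = 0.67 / √0.6900 = 0.67 / 0.8307 ≈ 0.81.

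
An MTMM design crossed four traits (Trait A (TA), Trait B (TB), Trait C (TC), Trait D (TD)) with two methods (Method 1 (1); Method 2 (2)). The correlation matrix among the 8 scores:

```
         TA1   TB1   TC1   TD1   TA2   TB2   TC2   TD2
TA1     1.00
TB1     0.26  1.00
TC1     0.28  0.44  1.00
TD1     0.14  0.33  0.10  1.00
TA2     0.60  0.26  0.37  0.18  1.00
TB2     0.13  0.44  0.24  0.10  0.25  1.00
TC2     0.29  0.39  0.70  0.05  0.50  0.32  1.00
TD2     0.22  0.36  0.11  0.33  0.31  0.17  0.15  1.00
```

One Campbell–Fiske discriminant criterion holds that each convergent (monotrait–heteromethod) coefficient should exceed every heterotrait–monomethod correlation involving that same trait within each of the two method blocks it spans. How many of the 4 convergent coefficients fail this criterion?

Checking each validity diagonal entry against its comparison values:
TA (methods 1·2): 0.60 vs {0.26, 0.25, 0.28, 0.50, 0.14, 0.31} → pass.
TB (methods 1·2): 0.44 vs {0.26, 0.25, 0.44, 0.32, 0.33, 0.17} → fail.
TC (methods 1·2): 0.70 vs {0.28, 0.50, 0.44, 0.32, 0.10, 0.15} → pass.
TD (methods 1·2): 0.33 vs {0.14, 0.31, 0.33, 0.17, 0.10, 0.15} → fail.
2 of 4 fail.

2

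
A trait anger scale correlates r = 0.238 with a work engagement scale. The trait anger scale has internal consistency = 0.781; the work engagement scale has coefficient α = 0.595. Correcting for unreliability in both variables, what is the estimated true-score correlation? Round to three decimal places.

r_true = r_obs / √(r_xx · r_yy) = 0.238 / √(0.781 × 0.595) = 0.238 / √0.464695 = 0.238 / 0.6817 ≈ 0.349.

0.349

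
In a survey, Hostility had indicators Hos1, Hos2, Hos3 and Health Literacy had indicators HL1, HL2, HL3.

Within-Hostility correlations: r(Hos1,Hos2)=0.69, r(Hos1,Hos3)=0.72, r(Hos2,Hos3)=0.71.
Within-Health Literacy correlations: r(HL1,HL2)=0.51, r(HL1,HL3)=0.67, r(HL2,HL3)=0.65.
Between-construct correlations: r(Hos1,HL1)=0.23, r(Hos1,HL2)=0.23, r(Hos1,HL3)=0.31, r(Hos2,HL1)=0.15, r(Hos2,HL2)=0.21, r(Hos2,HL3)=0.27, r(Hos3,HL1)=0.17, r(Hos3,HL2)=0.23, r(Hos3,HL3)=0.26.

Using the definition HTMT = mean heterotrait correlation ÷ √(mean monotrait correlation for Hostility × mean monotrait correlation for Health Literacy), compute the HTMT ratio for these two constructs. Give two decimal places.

Between-construct mean = 2.06/9 = 0.2289.
Mean within-Hos = 2.12/3 = 0.7067; mean within-HL = 1.83/3 = 0.6100.
Geometric mean = √(0.7067 × 0.6100) = 0.6566.
HTMT = 0.2289 / 0.6566 = 0.35.

0.35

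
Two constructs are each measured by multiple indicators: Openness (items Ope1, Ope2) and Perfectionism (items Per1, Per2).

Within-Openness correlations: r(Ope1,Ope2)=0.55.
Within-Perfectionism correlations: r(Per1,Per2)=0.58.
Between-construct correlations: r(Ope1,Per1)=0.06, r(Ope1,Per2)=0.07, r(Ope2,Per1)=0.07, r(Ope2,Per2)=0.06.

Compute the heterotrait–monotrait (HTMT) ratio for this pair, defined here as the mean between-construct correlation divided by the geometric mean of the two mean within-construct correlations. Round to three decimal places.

Mean between = 0.26/4 = 0.0650.
Mean within-Ope = 0.55/1 = 0.5500; mean within-Per = 0.58/1 = 0.5800.
Geometric mean = √(0.5500 × 0.5800) = 0.5648.
HTMT = 0.0650 / 0.5648 = 0.115.

0.115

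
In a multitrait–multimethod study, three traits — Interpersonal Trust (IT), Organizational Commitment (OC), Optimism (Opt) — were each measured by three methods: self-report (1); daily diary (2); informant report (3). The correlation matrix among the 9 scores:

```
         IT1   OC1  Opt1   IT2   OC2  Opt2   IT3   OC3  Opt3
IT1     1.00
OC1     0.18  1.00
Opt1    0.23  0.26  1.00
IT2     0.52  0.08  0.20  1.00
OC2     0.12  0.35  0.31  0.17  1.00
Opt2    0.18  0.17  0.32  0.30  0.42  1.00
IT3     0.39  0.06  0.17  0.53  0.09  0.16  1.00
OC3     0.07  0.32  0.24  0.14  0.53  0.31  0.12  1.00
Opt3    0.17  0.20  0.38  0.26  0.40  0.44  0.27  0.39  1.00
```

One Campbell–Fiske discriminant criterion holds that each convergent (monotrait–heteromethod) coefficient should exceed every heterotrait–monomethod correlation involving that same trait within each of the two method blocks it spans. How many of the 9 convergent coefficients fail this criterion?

Convergent coefficients and their comparison sets:
IT (methods 1·2): 0.52 vs {0.18, 0.17, 0.23, 0.30} → pass.
IT (methods 1·3): 0.39 vs {0.18, 0.12, 0.23, 0.27} → pass.
IT (methods 2·3): 0.53 vs {0.17, 0.12, 0.30, 0.27} → pass.
OC (methods 1·2): 0.35 vs {0.18, 0.17, 0.26, 0.42} → fail.
OC (methods 1·3): 0.32 vs {0.18, 0.12, 0.26, 0.39} → fail.
OC (methods 2·3): 0.53 vs {0.17, 0.12, 0.42, 0.39} → pass.
Opt (methods 1·2): 0.32 vs {0.23, 0.30, 0.26, 0.42} → fail.
Opt (methods 1·3): 0.38 vs {0.23, 0.27, 0.26, 0.39} → fail.
Opt (methods 2·3): 0.44 vs {0.30, 0.27, 0.42, 0.39} → pass.
4 of 9 fail.

4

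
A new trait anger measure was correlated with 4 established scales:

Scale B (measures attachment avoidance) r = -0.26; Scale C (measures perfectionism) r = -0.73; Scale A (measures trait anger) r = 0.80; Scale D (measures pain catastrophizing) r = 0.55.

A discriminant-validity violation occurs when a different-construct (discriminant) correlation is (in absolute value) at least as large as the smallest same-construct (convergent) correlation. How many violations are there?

Convergent (same construct = trait anger): Scale A.
Smallest convergent = 0.80. Discriminant |r|: 0.26, 0.73, 0.55; count ≥ 0.80 → 0.

0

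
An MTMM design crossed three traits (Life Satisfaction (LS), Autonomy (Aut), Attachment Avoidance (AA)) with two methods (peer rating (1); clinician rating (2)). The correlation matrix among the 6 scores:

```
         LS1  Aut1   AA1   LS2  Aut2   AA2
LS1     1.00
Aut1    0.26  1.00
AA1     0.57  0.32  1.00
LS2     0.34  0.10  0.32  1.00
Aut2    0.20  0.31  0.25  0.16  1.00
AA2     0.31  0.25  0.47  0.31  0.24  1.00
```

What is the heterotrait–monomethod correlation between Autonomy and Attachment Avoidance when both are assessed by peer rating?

0.32

Different traits, same method: r(Aut1, AA1) = 0.32.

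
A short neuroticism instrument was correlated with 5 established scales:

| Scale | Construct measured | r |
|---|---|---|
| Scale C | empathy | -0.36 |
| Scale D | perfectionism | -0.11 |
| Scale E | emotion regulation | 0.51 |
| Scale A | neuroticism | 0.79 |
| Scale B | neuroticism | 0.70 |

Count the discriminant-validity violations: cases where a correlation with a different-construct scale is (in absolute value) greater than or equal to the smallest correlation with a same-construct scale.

0

Convergent (same construct = neuroticism): Scale A, Scale B.
Smallest convergent = 0.70. Discriminant |r|: 0.36, 0.11, 0.51; count ≥ 0.70 → 0.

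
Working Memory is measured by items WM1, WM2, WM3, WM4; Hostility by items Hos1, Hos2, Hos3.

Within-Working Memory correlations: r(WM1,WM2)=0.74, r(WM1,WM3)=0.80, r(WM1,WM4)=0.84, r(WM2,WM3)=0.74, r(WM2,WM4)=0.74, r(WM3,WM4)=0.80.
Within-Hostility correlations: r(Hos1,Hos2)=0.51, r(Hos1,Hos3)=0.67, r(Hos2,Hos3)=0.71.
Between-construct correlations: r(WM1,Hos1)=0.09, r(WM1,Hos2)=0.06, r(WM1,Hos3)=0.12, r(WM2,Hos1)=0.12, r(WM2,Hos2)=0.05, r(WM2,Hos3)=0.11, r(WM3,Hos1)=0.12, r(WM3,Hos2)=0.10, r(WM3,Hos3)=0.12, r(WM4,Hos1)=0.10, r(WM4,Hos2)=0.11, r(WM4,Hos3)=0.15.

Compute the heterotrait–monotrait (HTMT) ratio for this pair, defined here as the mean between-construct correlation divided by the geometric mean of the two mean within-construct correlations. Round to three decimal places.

0.149

Mean heterotrait r = 1.25/12 = 0.1042.
Mean within-WM = 4.66/6 = 0.7767; mean within-Hos = 1.89/3 = 0.6300.
Geometric mean = √(0.7767 × 0.6300) = 0.6995.
HTMT = 0.1042 / 0.6995 = 0.149.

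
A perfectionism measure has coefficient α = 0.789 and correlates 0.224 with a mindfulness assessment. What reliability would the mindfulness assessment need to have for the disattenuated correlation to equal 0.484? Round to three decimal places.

0.271

r_true = r_obs / √(r_xx · r_yy) ⇒ 0.484 = 0.224 / √(0.789 · r_yy).
√(0.789 · r_yy) = 0.224 / 0.484 = 0.4628; 0.789 · r_yy = 0.2142; r_yy = 0.2142 / 0.789 ≈ 0.271.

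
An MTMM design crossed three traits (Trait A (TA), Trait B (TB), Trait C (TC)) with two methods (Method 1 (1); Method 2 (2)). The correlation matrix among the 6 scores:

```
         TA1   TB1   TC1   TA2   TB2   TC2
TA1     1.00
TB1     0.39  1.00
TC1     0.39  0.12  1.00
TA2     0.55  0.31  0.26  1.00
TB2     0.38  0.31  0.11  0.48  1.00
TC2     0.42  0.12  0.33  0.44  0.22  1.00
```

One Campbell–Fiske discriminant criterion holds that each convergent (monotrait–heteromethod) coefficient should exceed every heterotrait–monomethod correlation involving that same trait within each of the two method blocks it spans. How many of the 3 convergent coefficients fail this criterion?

2

Checking each validity diagonal entry against its comparison values:
TA (methods 1·2): 0.55 vs {0.39, 0.48, 0.39, 0.44} → pass.
TB (methods 1·2): 0.31 vs {0.39, 0.48, 0.12, 0.22} → fail.
TC (methods 1·2): 0.33 vs {0.39, 0.44, 0.12, 0.22} → fail.
2 of 3 fail.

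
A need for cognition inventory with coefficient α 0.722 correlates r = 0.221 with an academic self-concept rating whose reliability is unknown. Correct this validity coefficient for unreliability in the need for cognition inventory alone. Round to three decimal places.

0.260

Single correction: r_c = r_obs / √r_xx = 0.221 / √0.722 = 0.221 / 0.8497 ≈ 0.260.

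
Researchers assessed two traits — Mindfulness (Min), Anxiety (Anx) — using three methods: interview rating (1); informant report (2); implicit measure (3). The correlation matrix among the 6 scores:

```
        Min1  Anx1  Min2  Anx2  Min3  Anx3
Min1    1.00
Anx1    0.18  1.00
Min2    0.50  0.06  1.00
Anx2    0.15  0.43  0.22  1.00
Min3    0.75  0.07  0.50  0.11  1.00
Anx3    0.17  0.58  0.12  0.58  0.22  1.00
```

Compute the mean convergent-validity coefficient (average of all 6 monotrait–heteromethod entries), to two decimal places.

0.56

Convergent values: 0.50, 0.75, 0.50, 0.43, 0.58, 0.58; mean = 3.34/6 = 0.56.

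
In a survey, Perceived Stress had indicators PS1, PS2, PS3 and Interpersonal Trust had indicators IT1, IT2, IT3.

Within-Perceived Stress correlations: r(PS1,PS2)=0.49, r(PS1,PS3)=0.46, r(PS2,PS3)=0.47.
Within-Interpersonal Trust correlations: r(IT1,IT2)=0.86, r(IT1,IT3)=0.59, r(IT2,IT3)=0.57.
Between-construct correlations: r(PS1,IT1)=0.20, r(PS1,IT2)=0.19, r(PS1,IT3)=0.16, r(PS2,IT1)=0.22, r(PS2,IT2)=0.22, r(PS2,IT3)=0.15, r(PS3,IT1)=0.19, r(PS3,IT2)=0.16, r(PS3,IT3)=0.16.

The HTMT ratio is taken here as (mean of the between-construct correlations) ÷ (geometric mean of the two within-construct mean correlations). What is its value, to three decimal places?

Between-construct mean = 1.65/9 = 0.1833.
Mean within-PS = 1.42/3 = 0.4733; mean within-IT = 2.02/3 = 0.6733.
Geometric mean = √(0.4733 × 0.6733) = 0.5645.
HTMT = 0.1833 / 0.5645 = 0.325.

0.325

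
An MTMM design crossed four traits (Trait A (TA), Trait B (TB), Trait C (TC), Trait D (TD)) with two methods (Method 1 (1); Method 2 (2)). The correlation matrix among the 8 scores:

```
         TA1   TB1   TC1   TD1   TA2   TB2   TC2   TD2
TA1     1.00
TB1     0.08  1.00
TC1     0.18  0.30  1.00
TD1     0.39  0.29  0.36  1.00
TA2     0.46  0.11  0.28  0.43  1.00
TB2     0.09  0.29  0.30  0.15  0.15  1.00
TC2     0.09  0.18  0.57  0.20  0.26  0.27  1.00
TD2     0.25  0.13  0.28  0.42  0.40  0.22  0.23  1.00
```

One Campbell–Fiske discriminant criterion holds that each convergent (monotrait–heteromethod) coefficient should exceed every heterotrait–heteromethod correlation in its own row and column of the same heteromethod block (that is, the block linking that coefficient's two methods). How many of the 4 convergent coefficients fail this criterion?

Each convergent coefficient versus the relevant comparison correlations:
TA (methods 1·2): 0.46 vs {0.09, 0.11, 0.09, 0.28, 0.25, 0.43} → pass.
TB (methods 1·2): 0.29 vs {0.11, 0.09, 0.18, 0.30, 0.13, 0.15} → fail.
TC (methods 1·2): 0.57 vs {0.28, 0.09, 0.30, 0.18, 0.28, 0.20} → pass.
TD (methods 1·2): 0.42 vs {0.43, 0.25, 0.15, 0.13, 0.20, 0.28} → fail.
2 of 4 fail.

2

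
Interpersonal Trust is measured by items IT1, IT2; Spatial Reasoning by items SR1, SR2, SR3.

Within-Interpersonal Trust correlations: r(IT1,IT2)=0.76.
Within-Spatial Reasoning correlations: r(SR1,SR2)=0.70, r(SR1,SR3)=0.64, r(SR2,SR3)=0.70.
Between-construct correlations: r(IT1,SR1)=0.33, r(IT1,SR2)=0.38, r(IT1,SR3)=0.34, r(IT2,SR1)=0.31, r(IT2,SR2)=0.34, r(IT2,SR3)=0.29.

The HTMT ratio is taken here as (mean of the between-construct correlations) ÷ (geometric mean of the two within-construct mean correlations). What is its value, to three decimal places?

0.461

Mean between = 1.99/6 = 0.3317.
Mean within-IT = 0.76/1 = 0.7600; mean within-SR = 2.04/3 = 0.6800.
Geometric mean = √(0.7600 × 0.6800) = 0.7189.
HTMT = 0.3317 / 0.7189 = 0.461.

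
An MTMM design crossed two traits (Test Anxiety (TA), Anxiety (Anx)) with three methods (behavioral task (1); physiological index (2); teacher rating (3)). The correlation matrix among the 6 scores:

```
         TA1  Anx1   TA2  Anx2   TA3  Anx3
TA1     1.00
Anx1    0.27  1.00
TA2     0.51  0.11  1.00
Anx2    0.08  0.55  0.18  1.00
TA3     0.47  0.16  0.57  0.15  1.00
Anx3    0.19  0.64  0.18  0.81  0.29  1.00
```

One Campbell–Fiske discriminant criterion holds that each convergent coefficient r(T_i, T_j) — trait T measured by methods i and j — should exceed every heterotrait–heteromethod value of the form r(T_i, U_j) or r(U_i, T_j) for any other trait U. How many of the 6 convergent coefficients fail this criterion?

Convergent coefficients and their comparison sets:
TA (methods 1·2): 0.51 vs {0.08, 0.11} → pass.
TA (methods 1·3): 0.47 vs {0.19, 0.16} → pass.
TA (methods 2·3): 0.57 vs {0.18, 0.15} → pass.
Anx (methods 1·2): 0.55 vs {0.11, 0.08} → pass.
Anx (methods 1·3): 0.64 vs {0.16, 0.19} → pass.
Anx (methods 2·3): 0.81 vs {0.15, 0.18} → pass.
0 of 6 fail.

0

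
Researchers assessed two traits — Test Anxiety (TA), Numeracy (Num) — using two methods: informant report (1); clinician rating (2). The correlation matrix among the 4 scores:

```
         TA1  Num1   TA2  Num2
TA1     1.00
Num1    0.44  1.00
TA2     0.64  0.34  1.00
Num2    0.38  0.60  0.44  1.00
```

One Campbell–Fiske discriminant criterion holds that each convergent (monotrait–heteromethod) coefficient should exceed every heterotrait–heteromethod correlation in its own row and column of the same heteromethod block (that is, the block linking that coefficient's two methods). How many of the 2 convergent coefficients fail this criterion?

0

Each convergent coefficient versus the relevant comparison correlations:
TA (methods 1·2): 0.64 vs {0.38, 0.34} → pass.
Num (methods 1·2): 0.60 vs {0.34, 0.38} → pass.
0 of 2 fail.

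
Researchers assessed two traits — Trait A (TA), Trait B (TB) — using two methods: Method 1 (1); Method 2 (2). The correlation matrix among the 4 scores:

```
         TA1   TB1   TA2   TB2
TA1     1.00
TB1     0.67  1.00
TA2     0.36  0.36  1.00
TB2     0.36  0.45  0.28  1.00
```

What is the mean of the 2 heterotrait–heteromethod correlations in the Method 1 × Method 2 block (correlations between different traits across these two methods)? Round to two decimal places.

HTHM values (method 1 × method 2): 0.36, 0.36; mean = 0.72/2 = 0.36.

0.36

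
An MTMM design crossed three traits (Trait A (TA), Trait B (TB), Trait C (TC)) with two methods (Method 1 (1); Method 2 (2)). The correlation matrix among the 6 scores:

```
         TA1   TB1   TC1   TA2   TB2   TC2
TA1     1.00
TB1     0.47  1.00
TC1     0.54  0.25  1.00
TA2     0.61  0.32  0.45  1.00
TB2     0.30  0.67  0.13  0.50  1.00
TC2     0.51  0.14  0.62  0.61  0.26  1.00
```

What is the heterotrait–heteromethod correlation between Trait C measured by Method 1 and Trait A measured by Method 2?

Different traits and methods: r(TC1, TA2) = 0.45.

0.45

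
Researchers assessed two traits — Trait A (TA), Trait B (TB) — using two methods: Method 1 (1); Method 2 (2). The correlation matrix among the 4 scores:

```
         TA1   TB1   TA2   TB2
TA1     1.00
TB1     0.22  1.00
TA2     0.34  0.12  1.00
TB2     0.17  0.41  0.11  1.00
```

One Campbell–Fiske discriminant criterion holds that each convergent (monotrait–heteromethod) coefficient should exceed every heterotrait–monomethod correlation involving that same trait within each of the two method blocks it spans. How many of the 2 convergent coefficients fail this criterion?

Convergent coefficients and their comparison sets:
TA (methods 1·2): 0.34 vs {0.22, 0.11} → pass.
TB (methods 1·2): 0.41 vs {0.22, 0.11} → pass.
0 of 2 fail.

0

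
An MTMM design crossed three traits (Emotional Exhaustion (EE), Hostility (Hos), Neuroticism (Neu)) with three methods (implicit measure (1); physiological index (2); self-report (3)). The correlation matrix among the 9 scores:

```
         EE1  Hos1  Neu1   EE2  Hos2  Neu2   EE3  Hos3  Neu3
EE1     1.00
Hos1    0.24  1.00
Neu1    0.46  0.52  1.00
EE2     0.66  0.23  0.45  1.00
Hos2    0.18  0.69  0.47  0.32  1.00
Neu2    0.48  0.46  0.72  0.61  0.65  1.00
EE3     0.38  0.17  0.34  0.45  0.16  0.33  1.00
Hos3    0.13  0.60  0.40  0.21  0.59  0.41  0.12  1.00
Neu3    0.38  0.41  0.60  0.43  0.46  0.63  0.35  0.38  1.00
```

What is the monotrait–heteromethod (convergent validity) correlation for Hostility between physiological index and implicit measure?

Same trait (Hos), different methods: r(Hos2, Hos1) = 0.69.

0.69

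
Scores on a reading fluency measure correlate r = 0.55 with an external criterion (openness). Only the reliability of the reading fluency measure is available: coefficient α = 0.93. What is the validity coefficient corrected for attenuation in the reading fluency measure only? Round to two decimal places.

Single correction: r_c = r_obs / √r_xx = 0.55 / √0.93 = 0.55 / 0.9644 ≈ 0.57.

0.57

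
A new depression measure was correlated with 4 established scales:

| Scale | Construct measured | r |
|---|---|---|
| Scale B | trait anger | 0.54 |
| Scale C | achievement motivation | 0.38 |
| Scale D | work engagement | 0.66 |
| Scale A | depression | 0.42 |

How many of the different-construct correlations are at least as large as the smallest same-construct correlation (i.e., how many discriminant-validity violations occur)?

2

Convergent (same construct = depression): Scale A.
Smallest convergent = 0.42. Discriminant values: 0.54, 0.38, 0.66; count ≥ 0.42 → 2.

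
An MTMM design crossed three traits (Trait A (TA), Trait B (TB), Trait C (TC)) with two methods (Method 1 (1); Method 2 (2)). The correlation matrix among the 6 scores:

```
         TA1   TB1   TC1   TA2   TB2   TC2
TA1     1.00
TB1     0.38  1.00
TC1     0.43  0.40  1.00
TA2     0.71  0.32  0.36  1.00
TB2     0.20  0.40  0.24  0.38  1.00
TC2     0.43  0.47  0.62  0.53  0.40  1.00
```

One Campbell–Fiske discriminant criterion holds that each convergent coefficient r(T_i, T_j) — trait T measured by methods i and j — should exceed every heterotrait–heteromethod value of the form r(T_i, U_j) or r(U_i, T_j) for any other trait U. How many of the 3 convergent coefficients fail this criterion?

Convergent coefficients and their comparison sets:
TA (methods 1·2): 0.71 vs {0.20, 0.32, 0.43, 0.36} → pass.
TB (methods 1·2): 0.40 vs {0.32, 0.20, 0.47, 0.24} → fail.
TC (methods 1·2): 0.62 vs {0.36, 0.43, 0.24, 0.47} → pass.
1 of 3 fail.

1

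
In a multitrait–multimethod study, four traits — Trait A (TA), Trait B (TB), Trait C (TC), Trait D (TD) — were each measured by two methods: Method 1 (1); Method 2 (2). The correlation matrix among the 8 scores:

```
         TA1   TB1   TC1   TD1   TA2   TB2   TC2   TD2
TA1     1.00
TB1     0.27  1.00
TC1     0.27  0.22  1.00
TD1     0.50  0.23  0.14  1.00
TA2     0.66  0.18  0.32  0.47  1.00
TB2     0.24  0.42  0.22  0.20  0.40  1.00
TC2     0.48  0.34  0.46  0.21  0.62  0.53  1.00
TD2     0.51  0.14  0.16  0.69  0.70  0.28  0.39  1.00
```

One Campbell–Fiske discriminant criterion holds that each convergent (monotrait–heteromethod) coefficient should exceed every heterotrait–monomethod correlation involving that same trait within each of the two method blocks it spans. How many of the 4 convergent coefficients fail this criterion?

4

Checking each validity diagonal entry against its comparison values:
TA (methods 1·2): 0.66 vs {0.27, 0.40, 0.27, 0.62, 0.50, 0.70} → fail.
TB (methods 1·2): 0.42 vs {0.27, 0.40, 0.22, 0.53, 0.23, 0.28} → fail.
TC (methods 1·2): 0.46 vs {0.27, 0.62, 0.22, 0.53, 0.14, 0.39} → fail.
TD (methods 1·2): 0.69 vs {0.50, 0.70, 0.23, 0.28, 0.14, 0.39} → fail.
4 of 4 fail.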